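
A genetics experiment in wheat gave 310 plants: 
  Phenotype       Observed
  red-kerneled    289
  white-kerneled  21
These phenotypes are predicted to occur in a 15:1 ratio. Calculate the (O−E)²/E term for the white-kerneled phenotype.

0.136

Total ratio parts = 16. Expected numbers out of 310:
  red-kerneled: 310 × 15/16 = 290.625
  white-kerneled: 310 × 1/16 = 19.375
Contribution of white-kerneled: (21 − 19.375)² / 19.375 = 0.1363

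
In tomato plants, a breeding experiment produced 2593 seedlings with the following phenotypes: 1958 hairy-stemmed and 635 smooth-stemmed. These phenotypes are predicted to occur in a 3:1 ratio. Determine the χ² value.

0.361

The 3:1 ratio has 4 parts, so with N = 2593 the expected counts are:
  hairy-stemmed: 2593 × 3/4 = 1944.75
  smooth-stemmed: 2593 × 1/4 = 648.25
χ² = Σ (O − E)² / E
  hairy-stemmed: (1958 − 1944.75)² / 1944.75 = 0.0903
  smooth-stemmed: (635 − 648.25)² / 648.25 = 0.2708
χ² = 0.0903 + 0.2708 = 0.3611 ≈ 0.361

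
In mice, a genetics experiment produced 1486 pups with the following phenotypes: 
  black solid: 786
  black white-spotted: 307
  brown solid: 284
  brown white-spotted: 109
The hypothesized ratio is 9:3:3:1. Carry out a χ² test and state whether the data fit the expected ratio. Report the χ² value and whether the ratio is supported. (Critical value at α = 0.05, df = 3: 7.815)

8.769; not consistent

Under the 9:3:3:1 hypothesis (Σ ratio = 16, N = 1486):
  black solid: 1486 × 9/16 = 835.875
  black white-spotted: 1486 × 3/16 = 278.625
  brown solid: 1486 × 3/16 = 278.625
  brown white-spotted: 1486 × 1/16 = 92.875
χ² = Σ (O − E)² / E
  black solid: (786 − 835.875)² / 835.875 = 2.9759
  black white-spotted: (307 − 278.625)² / 278.625 = 2.8897
  brown solid: (284 − 278.625)² / 278.625 = 0.1037
  brown white-spotted: (109 − 92.875)² / 92.875 = 2.7996
χ² = 2.9759 + 2.8897 + 0.1037 + 2.7996 = 8.7689 ≈ 8.769
Degrees of freedom = 4 − 1 = 3; critical value at α = 0.05 is 7.815.
Since 8.769 > 7.815, we reject the null hypothesis — the data do not fit the 9:3:3:1 ratio.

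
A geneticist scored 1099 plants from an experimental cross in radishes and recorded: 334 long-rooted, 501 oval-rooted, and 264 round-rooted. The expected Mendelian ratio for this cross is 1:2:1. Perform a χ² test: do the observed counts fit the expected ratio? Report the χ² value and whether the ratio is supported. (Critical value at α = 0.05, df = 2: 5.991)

Total ratio parts = 4. Expected numbers out of 1099:
  long-rooted: 1099 × 1/4 = 274.75
  oval-rooted: 1099 × 2/4 = 549.5
  round-rooted: 1099 × 1/4 = 274.75
χ² = Σ (O − E)² / E
  long-rooted: (334 − 274.75)² / 274.75 = 12.7773
  oval-rooted: (501 − 549.5)² / 549.5 = 4.2807
  round-rooted: (264 − 274.75)² / 274.75 = 0.4206
χ² = 12.7773 + 4.2807 + 0.4206 = 17.4786 ≈ 17.479
Degrees of freedom = 3 − 1 = 2; critical value at α = 0.05 is 5.991.
Since 17.479 > 5.991, we reject the null hypothesis — the data do not fit the 1:2:1 ratio.

17.479; not consistent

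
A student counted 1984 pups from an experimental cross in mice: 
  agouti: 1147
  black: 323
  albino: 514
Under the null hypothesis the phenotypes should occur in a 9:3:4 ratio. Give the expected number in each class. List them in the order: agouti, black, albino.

The 9:3:4 ratio has 16 parts, so with N = 1984 the expected counts are:
  agouti: 1984 × 9/16 = 1116
  black: 1984 × 3/16 = 372
  albino: 1984 × 4/16 = 496

1116, 372, 496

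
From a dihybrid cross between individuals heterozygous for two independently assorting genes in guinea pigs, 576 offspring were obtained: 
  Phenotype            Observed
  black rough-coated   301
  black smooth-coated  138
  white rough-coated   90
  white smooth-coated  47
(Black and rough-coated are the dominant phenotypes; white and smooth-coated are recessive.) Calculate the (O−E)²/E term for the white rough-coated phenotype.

A dihybrid F₂ with independent assortment and complete dominance at both loci gives a 9:3:3:1 phenotypic ratio.
Under the 9:3:3:1 hypothesis (Σ ratio = 16, N = 576):
  black rough-coated: 576 × 9/16 = 324
  black smooth-coated: 576 × 3/16 = 108
  white rough-coated: 576 × 3/16 = 108
  white smooth-coated: 576 × 1/16 = 36
Contribution of white rough-coated: (90 − 108)² / 108 = 3.0000

3.000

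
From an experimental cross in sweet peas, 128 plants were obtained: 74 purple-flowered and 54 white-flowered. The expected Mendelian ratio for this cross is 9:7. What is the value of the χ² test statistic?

0.127

Total ratio parts = 16. Expected numbers out of 128:
  purple-flowered: 128 × 9/16 = 72
  white-flowered: 128 × 7/16 = 56
χ² = Σ (O − E)² / E
  purple-flowered: (74 − 72)² / 72 = 0.0556
  white-flowered: (54 − 56)² / 56 = 0.0714
χ² = 0.0556 + 0.0714 = 0.127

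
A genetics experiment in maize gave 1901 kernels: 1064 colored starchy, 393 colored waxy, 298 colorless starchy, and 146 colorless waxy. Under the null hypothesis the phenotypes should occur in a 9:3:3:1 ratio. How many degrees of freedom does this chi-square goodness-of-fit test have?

A goodness-of-fit test with 4 phenotype classes has df = 4 − 1 = 3.

3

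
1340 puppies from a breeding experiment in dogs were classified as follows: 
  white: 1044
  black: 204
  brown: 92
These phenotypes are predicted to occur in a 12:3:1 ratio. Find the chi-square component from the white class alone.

Total ratio parts = 16. Expected numbers out of 1340:
  white: 1340 × 12/16 = 1005
  black: 1340 × 3/16 = 251.25
  brown: 1340 × 1/16 = 83.75
Contribution of white: (1044 − 1005)² / 1005 = 1.5134

1.513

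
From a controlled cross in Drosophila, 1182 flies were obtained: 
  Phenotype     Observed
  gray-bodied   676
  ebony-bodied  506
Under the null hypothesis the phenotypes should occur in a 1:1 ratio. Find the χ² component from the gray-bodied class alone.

12.225

The 1:1 ratio has 2 parts, so with N = 1182 the expected counts are:
  gray-bodied: 1182 × 1/2 = 591
  ebony-bodied: 1182 × 1/2 = 591
Contribution of gray-bodied: (676 − 591)² / 591 = 12.2250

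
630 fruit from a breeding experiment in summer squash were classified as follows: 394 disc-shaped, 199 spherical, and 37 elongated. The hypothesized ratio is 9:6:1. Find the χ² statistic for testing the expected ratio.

10.447

Expected counts for N = 630 under a 9:6:1 ratio (total parts = 16):
  disc-shaped: 630 × 9/16 = 354.375
  spherical: 630 × 6/16 = 236.25
  elongated: 630 × 1/16 = 39.375
χ² = Σ (O − E)² / E
  disc-shaped: (394 − 354.375)² / 354.375 = 4.4307
  spherical: (199 − 236.25)² / 236.25 = 5.8733
  elongated: (37 − 39.375)² / 39.375 = 0.1433
χ² = 4.4307 + 5.8733 + 0.1433 = 10.4473 ≈ 10.447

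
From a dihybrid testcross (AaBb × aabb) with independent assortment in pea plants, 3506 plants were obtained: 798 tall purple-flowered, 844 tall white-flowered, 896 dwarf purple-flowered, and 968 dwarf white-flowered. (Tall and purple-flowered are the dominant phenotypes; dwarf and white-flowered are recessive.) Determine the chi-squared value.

A dihybrid testcross with independent assortment gives a 1:1:1:1 ratio.
Under the 1:1:1:1 hypothesis (Σ ratio = 4, N = 3506):
  tall purple-flowered: 3506 × 1/4 = 876.5
  tall white-flowered: 3506 × 1/4 = 876.5
  dwarf purple-flowered: 3506 × 1/4 = 876.5
  dwarf white-flowered: 3506 × 1/4 = 876.5
χ² = Σ (O − E)² / E
  tall purple-flowered: (798 − 876.5)² / 876.5 = 7.0305
  tall white-flowered: (844 − 876.5)² / 876.5 = 1.2051
  dwarf purple-flowered: (896 − 876.5)² / 876.5 = 0.4338
  dwarf white-flowered: (968 − 876.5)² / 876.5 = 9.5519
χ² = 7.0305 + 1.2051 + 0.4338 + 9.5519 = 18.2213 ≈ 18.221

18.221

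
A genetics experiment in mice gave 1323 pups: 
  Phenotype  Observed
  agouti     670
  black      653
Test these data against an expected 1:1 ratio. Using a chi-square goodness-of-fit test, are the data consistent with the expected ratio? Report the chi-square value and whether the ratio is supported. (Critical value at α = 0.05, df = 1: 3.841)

0.218; consistent

Under the 1:1 hypothesis (Σ ratio = 2, N = 1323):
  agouti: 1323 × 1/2 = 661.5
  black: 1323 × 1/2 = 661.5
χ² = Σ (O − E)² / E
  agouti: (670 − 661.5)² / 661.5 = 0.1092
  black: (653 − 661.5)² / 661.5 = 0.1092
χ² = 0.1092 + 0.1092 = 0.2184 ≈ 0.218
Degrees of freedom = 2 − 1 = 1; critical value at α = 0.05 is 3.841.
Since 0.218 < 3.841, we fail to reject the null hypothesis — the data are consistent with the 1:1 ratio.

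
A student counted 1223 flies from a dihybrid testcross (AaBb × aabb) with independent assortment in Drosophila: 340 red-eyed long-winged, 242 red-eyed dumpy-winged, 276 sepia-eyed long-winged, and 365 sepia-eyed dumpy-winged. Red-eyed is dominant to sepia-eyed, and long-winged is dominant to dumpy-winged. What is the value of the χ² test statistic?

31.505

A dihybrid testcross with independent assortment gives a 1:1:1:1 ratio.
Total ratio parts = 4. Expected numbers out of 1223:
  red-eyed long-winged: 1223 × 1/4 = 305.75
  red-eyed dumpy-winged: 1223 × 1/4 = 305.75
  sepia-eyed long-winged: 1223 × 1/4 = 305.75
  sepia-eyed dumpy-winged: 1223 × 1/4 = 305.75
χ² = Σ (O − E)² / E
  red-eyed long-winged: (340 − 305.75)² / 305.75 = 3.8367
  red-eyed dumpy-winged: (242 − 305.75)² / 305.75 = 13.2921
  sepia-eyed long-winged: (276 − 305.75)² / 305.75 = 2.8947
  sepia-eyed dumpy-winged: (365 − 305.75)² / 305.75 = 11.4818
χ² = 3.8367 + 13.2921 + 2.8947 + 11.4818 = 31.5053 ≈ 31.505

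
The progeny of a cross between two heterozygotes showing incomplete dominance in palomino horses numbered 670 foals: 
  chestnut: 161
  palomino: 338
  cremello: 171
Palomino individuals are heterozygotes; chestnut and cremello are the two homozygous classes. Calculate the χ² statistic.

0.352

With incomplete dominance, a heterozygote × heterozygote cross gives a 1:2:1 phenotypic ratio.
Under the 1:2:1 hypothesis (Σ ratio = 4, N = 670):
  chestnut: 670 × 1/4 = 167.5
  palomino: 670 × 2/4 = 335
  cremello: 670 × 1/4 = 167.5
χ² = Σ (O − E)² / E
  chestnut: (161 − 167.5)² / 167.5 = 0.2522
  palomino: (338 − 335)² / 335 = 0.0269
  cremello: (171 − 167.5)² / 167.5 = 0.0731
χ² = 0.2522 + 0.0269 + 0.0731 = 0.3522 ≈ 0.352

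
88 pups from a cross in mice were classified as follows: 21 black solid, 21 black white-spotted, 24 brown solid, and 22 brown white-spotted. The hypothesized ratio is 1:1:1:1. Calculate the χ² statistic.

0.273

Under the 1:1:1:1 hypothesis (Σ ratio = 4, N = 88):
  black solid: 88 × 1/4 = 22
  black white-spotted: 88 × 1/4 = 22
  brown solid: 88 × 1/4 = 22
  brown white-spotted: 88 × 1/4 = 22
χ² = Σ (O − E)² / E
  black solid: (21 − 22)² / 22 = 0.0455
  black white-spotted: (21 − 22)² / 22 = 0.0455
  brown solid: (24 − 22)² / 22 = 0.1818
  brown white-spotted: (22 − 22)² / 22 = 0.0000
χ² = 0.0455 + 0.0455 + 0.1818 + 0.0000 = 0.2728 ≈ 0.273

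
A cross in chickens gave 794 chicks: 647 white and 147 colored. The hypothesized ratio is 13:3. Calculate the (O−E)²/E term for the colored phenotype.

The 13:3 ratio has 16 parts, so with N = 794 the expected counts are:
  white: 794 × 13/16 = 645.125
  colored: 794 × 3/16 = 148.875
Contribution of colored: (147 − 148.875)² / 148.875 = 0.0236

0.024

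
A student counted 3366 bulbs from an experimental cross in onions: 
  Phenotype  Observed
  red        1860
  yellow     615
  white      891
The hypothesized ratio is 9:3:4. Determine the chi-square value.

3.912

Total ratio parts = 16. Expected numbers out of 3366:
  red: 3366 × 9/16 = 1893.375
  yellow: 3366 × 3/16 = 631.125
  white: 3366 × 4/16 = 841.5
χ² = Σ (O − E)² / E
  red: (1860 − 1893.375)² / 1893.375 = 0.5883
  yellow: (615 − 631.125)² / 631.125 = 0.4120
  white: (891 − 841.5)² / 841.5 = 2.9118
χ² = 0.5883 + 0.4120 + 2.9118 = 3.9121 ≈ 3.912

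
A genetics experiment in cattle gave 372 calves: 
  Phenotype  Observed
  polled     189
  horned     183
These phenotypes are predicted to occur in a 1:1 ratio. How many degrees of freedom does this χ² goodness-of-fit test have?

A goodness-of-fit test with 2 phenotype classes has df = 2 − 1 = 1.

1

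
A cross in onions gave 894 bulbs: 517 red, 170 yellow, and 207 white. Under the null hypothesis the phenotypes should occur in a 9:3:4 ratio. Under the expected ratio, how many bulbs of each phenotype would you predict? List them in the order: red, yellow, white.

Under the 9:3:4 hypothesis (Σ ratio = 16, N = 894):
  red: 894 × 9/16 = 502.875
  yellow: 894 × 3/16 = 167.625
  white: 894 × 4/16 = 223.5

502.875, 167.625, 223.5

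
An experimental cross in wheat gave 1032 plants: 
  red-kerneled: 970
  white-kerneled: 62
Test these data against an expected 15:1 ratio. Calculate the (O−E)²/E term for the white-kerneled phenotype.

Under the 15:1 hypothesis (Σ ratio = 16, N = 1032):
  red-kerneled: 1032 × 15/16 = 967.5
  white-kerneled: 1032 × 1/16 = 64.5
Contribution of white-kerneled: (62 − 64.5)² / 64.5 = 0.0969

0.097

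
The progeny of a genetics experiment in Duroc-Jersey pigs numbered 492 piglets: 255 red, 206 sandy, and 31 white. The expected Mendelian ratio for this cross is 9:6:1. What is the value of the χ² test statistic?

The 9:6:1 ratio has 16 parts, so with N = 492 the expected counts are:
  red: 492 × 9/16 = 276.75
  sandy: 492 × 6/16 = 184.5
  white: 492 × 1/16 = 30.75
χ² = Σ (O − E)² / E
  red: (255 − 276.75)² / 276.75 = 1.7093
  sandy: (206 − 184.5)² / 184.5 = 2.5054
  white: (31 − 30.75)² / 30.75 = 0.0020
χ² = 1.7093 + 2.5054 + 0.0020 = 4.2167 ≈ 4.217

4.217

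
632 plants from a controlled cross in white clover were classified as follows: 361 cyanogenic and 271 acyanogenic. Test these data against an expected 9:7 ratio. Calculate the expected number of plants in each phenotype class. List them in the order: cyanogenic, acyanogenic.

Total ratio parts = 16. Expected numbers out of 632:
  cyanogenic: 632 × 9/16 = 355.5
  acyanogenic: 632 × 7/16 = 276.5

355.5, 276.5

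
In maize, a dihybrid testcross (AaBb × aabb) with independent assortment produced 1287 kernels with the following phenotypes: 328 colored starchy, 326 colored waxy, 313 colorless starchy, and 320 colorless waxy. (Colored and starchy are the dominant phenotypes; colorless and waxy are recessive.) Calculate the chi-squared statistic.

0.425

A dihybrid testcross with independent assortment gives a 1:1:1:1 ratio.
Under the 1:1:1:1 hypothesis (Σ ratio = 4, N = 1287):
  colored starchy: 1287 × 1/4 = 321.75
  colored waxy: 1287 × 1/4 = 321.75
  colorless starchy: 1287 × 1/4 = 321.75
  colorless waxy: 1287 × 1/4 = 321.75
χ² = Σ (O − E)² / E
  colored starchy: (328 − 321.75)² / 321.75 = 0.1214
  colored waxy: (326 − 321.75)² / 321.75 = 0.0561
  colorless starchy: (313 − 321.75)² / 321.75 = 0.2380
  colorless waxy: (320 − 321.75)² / 321.75 = 0.0095
χ² = 0.1214 + 0.0561 + 0.2380 + 0.0095 = 0.425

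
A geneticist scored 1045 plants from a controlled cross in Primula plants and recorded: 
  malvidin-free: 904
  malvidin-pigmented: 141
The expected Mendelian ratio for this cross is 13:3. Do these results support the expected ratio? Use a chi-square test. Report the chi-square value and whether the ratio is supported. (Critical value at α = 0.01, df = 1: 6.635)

18.958; not consistent

Total ratio parts = 16. Expected numbers out of 1045:
  malvidin-free: 1045 × 13/16 = 849.0625
  malvidin-pigmented: 1045 × 3/16 = 195.9375
χ² = Σ (O − E)² / E
  malvidin-free: (904 − 849.0625)² / 849.0625 = 3.5547
  malvidin-pigmented: (141 − 195.9375)² / 195.9375 = 15.4035
χ² = 3.5547 + 15.4035 = 18.9582 ≈ 18.958
Degrees of freedom = 2 − 1 = 1; critical value at α = 0.01 is 6.635.
Since 18.958 > 6.635, we reject the null hypothesis — the data do not fit the 13:3 ratio.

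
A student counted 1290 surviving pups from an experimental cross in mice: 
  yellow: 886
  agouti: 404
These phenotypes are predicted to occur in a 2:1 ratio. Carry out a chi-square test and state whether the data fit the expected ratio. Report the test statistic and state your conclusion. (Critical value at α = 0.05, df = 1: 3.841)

Total ratio parts = 3. Expected numbers out of 1290:
  yellow: 1290 × 2/3 = 860
  agouti: 1290 × 1/3 = 430
χ² = Σ (O − E)² / E
  yellow: (886 − 860)² / 860 = 0.7860
  agouti: (404 − 430)² / 430 = 1.5721
χ² = 0.7860 + 1.5721 = 2.3581 ≈ 2.358
Degrees of freedom = 2 − 1 = 1; critical value at α = 0.05 is 3.841.
Since 2.358 < 3.841, we fail to reject the null hypothesis — the data are consistent with the 2:1 ratio.

2.358; consistent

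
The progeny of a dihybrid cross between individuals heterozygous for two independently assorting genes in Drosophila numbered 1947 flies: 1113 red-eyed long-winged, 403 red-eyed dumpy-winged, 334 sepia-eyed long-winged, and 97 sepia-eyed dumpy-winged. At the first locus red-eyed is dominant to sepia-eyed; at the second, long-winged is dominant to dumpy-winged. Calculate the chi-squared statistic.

11.884

A dihybrid F₂ with independent assortment and complete dominance at both loci gives a 9:3:3:1 phenotypic ratio.
The 9:3:3:1 ratio has 16 parts, so with N = 1947 the expected counts are:
  red-eyed long-winged: 1947 × 9/16 = 1095.1875
  red-eyed dumpy-winged: 1947 × 3/16 = 365.0625
  sepia-eyed long-winged: 1947 × 3/16 = 365.0625
  sepia-eyed dumpy-winged: 1947 × 1/16 = 121.6875
χ² = Σ (O − E)² / E
  red-eyed long-winged: (1113 − 1095.1875)² / 1095.1875 = 0.2897
  red-eyed dumpy-winged: (403 − 365.0625)² / 365.0625 = 3.9425
  sepia-eyed long-winged: (334 − 365.0625)² / 365.0625 = 2.6431
  sepia-eyed dumpy-winged: (97 − 121.6875)² / 121.6875 = 5.0085
χ² = 0.2897 + 3.9425 + 2.6431 + 5.0085 = 11.8838 ≈ 11.884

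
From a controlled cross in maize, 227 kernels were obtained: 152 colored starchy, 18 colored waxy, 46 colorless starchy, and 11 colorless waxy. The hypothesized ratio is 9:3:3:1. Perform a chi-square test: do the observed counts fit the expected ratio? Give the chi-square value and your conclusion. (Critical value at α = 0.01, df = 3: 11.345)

19.798; not consistent

The 9:3:3:1 ratio has 16 parts, so with N = 227 the expected counts are:
  colored starchy: 227 × 9/16 = 127.6875
  colored waxy: 227 × 3/16 = 42.5625
  colorless starchy: 227 × 3/16 = 42.5625
  colorless waxy: 227 × 1/16 = 14.1875
χ² = Σ (O − E)² / E
  colored starchy: (152 − 127.6875)² / 127.6875 = 4.6293
  colored waxy: (18 − 42.5625)² / 42.5625 = 14.1748
  colorless starchy: (46 − 42.5625)² / 42.5625 = 0.2776
  colorless waxy: (11 − 14.1875)² / 14.1875 = 0.7161
χ² = 4.6293 + 14.1748 + 0.2776 + 0.7161 = 19.7978 ≈ 19.798
Degrees of freedom = 4 − 1 = 3; critical value at α = 0.01 is 11.345.
Since 19.798 > 11.345, we reject the null hypothesis — the data do not fit the 9:3:3:1 ratio.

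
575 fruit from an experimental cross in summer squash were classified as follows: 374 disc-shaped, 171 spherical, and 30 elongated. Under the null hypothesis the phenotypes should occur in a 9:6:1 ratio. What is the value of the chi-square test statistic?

18.121

Under the 9:6:1 hypothesis (Σ ratio = 16, N = 575):
  disc-shaped: 575 × 9/16 = 323.4375
  spherical: 575 × 6/16 = 215.625
  elongated: 575 × 1/16 = 35.9375
χ² = Σ (O − E)² / E
  disc-shaped: (374 − 323.4375)² / 323.4375 = 7.9044
  spherical: (171 − 215.625)² / 215.625 = 9.2354
  elongated: (30 − 35.9375)² / 35.9375 = 0.9810
χ² = 7.9044 + 9.2354 + 0.9810 = 18.1208 ≈ 18.121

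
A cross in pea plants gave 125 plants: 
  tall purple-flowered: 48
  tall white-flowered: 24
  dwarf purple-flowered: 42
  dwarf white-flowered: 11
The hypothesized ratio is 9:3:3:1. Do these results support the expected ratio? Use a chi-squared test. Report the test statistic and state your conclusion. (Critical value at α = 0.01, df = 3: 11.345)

Total ratio parts = 16. Expected numbers out of 125:
  tall purple-flowered: 125 × 9/16 = 70.3125
  tall white-flowered: 125 × 3/16 = 23.4375
  dwarf purple-flowered: 125 × 3/16 = 23.4375
  dwarf white-flowered: 125 × 1/16 = 7.8125
χ² = Σ (O − E)² / E
  tall purple-flowered: (48 − 70.3125)² / 70.3125 = 7.0805
  tall white-flowered: (24 − 23.4375)² / 23.4375 = 0.0135
  dwarf purple-flowered: (42 − 23.4375)² / 23.4375 = 14.7015
  dwarf white-flowered: (11 − 7.8125)² / 7.8125 = 1.3005
χ² = 7.0805 + 0.0135 + 14.7015 + 1.3005 = 23.096
Degrees of freedom = 4 − 1 = 3; critical value at α = 0.01 is 11.345.
Since 23.096 > 11.345, we reject the null hypothesis — the data do not fit the 9:3:3:1 ratio.

23.096; not consistent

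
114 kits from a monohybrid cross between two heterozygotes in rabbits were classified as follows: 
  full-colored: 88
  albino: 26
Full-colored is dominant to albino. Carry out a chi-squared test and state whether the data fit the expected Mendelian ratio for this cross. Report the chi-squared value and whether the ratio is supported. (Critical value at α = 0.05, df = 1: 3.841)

0.292; consistent

For a monohybrid cross between heterozygotes with complete dominance, the expected phenotypic ratio is 3:1.
Total ratio parts = 4. Expected numbers out of 114:
  full-colored: 114 × 3/4 = 85.5
  albino: 114 × 1/4 = 28.5
χ² = Σ (O − E)² / E
  full-colored: (88 − 85.5)² / 85.5 = 0.0731
  albino: (26 − 28.5)² / 28.5 = 0.2193
χ² = 0.0731 + 0.2193 = 0.2924 ≈ 0.292
Degrees of freedom = 2 − 1 = 1; critical value at α = 0.05 is 3.841.
Since 0.292 < 3.841, we fail to reject the null hypothesis — the data are consistent with the 3:1 ratio.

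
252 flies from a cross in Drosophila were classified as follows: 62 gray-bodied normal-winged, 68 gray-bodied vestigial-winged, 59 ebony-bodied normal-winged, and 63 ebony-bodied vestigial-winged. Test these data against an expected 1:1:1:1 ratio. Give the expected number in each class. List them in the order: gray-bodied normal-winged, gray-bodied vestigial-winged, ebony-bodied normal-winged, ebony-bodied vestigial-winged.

Under the 1:1:1:1 hypothesis (Σ ratio = 4, N = 252):
  gray-bodied normal-winged: 252 × 1/4 = 63
  gray-bodied vestigial-winged: 252 × 1/4 = 63
  ebony-bodied normal-winged: 252 × 1/4 = 63
  ebony-bodied vestigial-winged: 252 × 1/4 = 63

63, 63, 63, 63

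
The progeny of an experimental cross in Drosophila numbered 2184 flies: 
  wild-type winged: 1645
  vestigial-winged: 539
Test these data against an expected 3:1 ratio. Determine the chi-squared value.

0.120

Expected counts for N = 2184 under a 3:1 ratio (total parts = 4):
  wild-type winged: 2184 × 3/4 = 1638
  vestigial-winged: 2184 × 1/4 = 546
χ² = Σ (O − E)² / E
  wild-type winged: (1645 − 1638)² / 1638 = 0.0299
  vestigial-winged: (539 − 546)² / 546 = 0.0897
χ² = 0.0299 + 0.0897 = 0.1196 ≈ 0.120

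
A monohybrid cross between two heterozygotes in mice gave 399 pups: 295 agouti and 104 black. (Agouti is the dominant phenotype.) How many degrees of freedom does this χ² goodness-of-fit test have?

For a monohybrid cross between heterozygotes with complete dominance, the expected phenotypic ratio is 3:1.
A goodness-of-fit test with 2 phenotype classes has df = 2 − 1 = 1.

1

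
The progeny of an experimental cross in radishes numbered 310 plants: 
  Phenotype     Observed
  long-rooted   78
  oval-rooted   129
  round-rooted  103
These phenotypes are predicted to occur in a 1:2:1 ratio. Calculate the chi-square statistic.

Total ratio parts = 4. Expected numbers out of 310:
  long-rooted: 310 × 1/4 = 77.5
  oval-rooted: 310 × 2/4 = 155
  round-rooted: 310 × 1/4 = 77.5
χ² = Σ (O − E)² / E
  long-rooted: (78 − 77.5)² / 77.5 = 0.0032
  oval-rooted: (129 − 155)² / 155 = 4.3613
  round-rooted: (103 − 77.5)² / 77.5 = 8.3903
χ² = 0.0032 + 4.3613 + 8.3903 = 12.7548 ≈ 12.755

12.755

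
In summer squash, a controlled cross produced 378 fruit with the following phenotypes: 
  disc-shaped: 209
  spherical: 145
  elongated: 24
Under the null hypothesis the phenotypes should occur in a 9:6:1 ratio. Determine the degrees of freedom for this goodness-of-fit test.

2

A goodness-of-fit test with 3 phenotype classes has df = 3 − 1 = 2.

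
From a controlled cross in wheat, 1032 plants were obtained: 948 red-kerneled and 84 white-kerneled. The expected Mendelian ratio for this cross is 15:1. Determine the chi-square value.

Under the 15:1 hypothesis (Σ ratio = 16, N = 1032):
  red-kerneled: 1032 × 15/16 = 967.5
  white-kerneled: 1032 × 1/16 = 64.5
χ² = Σ (O − E)² / E
  red-kerneled: (948 − 967.5)² / 967.5 = 0.3930
  white-kerneled: (84 − 64.5)² / 64.5 = 5.8953
χ² = 0.3930 + 5.8953 = 6.2883 ≈ 6.288

6.288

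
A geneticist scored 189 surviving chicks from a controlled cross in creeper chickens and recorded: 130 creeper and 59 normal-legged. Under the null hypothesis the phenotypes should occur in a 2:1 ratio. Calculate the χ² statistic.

0.381

Expected counts for N = 189 under a 2:1 ratio (total parts = 3):
  creeper: 189 × 2/3 = 126
  normal-legged: 189 × 1/3 = 63
χ² = Σ (O − E)² / E
  creeper: (130 − 126)² / 126 = 0.1270
  normal-legged: (59 − 63)² / 63 = 0.2540
χ² = 0.1270 + 0.2540 = 0.381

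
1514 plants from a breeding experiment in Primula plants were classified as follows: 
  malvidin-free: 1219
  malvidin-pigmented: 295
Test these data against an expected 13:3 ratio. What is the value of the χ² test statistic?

Total ratio parts = 16. Expected numbers out of 1514:
  malvidin-free: 1514 × 13/16 = 1230.125
  malvidin-pigmented: 1514 × 3/16 = 283.875
χ² = Σ (O − E)² / E
  malvidin-free: (1219 − 1230.125)² / 1230.125 = 0.1006
  malvidin-pigmented: (295 − 283.875)² / 283.875 = 0.4360
χ² = 0.1006 + 0.4360 = 0.5366 ≈ 0.537

0.537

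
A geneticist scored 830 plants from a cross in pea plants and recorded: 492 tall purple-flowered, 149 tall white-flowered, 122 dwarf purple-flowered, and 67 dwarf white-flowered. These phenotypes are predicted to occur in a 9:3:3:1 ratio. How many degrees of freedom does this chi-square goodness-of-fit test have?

3

A goodness-of-fit test with 4 phenotype classes has df = 4 − 1 = 3.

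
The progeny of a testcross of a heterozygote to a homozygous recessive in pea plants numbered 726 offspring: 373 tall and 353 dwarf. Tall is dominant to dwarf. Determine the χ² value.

0.551

A testcross of a heterozygote (Aa × aa) gives a 1:1 phenotypic ratio.
Expected counts for N = 726 under a 1:1 ratio (total parts = 2):
  tall: 726 × 1/2 = 363
  dwarf: 726 × 1/2 = 363
χ² = Σ (O − E)² / E
  tall: (373 − 363)² / 363 = 0.2755
  dwarf: (353 − 363)² / 363 = 0.2755
χ² = 0.2755 + 0.2755 = 0.551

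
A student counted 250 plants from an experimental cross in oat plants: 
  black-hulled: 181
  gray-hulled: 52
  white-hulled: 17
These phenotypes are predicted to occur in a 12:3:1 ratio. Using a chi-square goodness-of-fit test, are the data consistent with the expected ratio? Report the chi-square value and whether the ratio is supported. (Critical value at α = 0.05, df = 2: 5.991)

0.907; consistent

Under the 12:3:1 hypothesis (Σ ratio = 16, N = 250):
  black-hulled: 250 × 12/16 = 187.5
  gray-hulled: 250 × 3/16 = 46.875
  white-hulled: 250 × 1/16 = 15.625
χ² = Σ (O − E)² / E
  black-hulled: (181 − 187.5)² / 187.5 = 0.2253
  gray-hulled: (52 − 46.875)² / 46.875 = 0.5603
  white-hulled: (17 − 15.625)² / 15.625 = 0.1210
χ² = 0.2253 + 0.5603 + 0.1210 = 0.9066 ≈ 0.907
Degrees of freedom = 3 − 1 = 2; critical value at α = 0.05 is 5.991.
Since 0.907 < 5.991, we fail to reject the null hypothesis — the data are consistent with the 12:3:1 ratio.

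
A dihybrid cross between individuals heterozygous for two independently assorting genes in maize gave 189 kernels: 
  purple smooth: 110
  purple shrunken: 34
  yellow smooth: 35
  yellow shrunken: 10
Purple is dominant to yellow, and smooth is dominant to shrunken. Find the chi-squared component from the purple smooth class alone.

0.128

A dihybrid F₂ with independent assortment and complete dominance at both loci gives a 9:3:3:1 phenotypic ratio.
Total ratio parts = 16. Expected numbers out of 189:
  purple smooth: 189 × 9/16 = 106.3125
  purple shrunken: 189 × 3/16 = 35.4375
  yellow smooth: 189 × 3/16 = 35.4375
  yellow shrunken: 189 × 1/16 = 11.8125
Contribution of purple smooth: (110 − 106.3125)² / 106.3125 = 0.1279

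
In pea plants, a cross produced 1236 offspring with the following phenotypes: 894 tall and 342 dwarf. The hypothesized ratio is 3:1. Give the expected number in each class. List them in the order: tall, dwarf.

Under the 3:1 hypothesis (Σ ratio = 4, N = 1236):
  tall: 1236 × 3/4 = 927
  dwarf: 1236 × 1/4 = 309

927, 309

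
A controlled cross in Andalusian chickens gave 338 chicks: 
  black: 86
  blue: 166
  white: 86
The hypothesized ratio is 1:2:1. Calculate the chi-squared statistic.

0.107

Total ratio parts = 4. Expected numbers out of 338:
  black: 338 × 1/4 = 84.5
  blue: 338 × 2/4 = 169
  white: 338 × 1/4 = 84.5
χ² = Σ (O − E)² / E
  black: (86 − 84.5)² / 84.5 = 0.0266
  blue: (166 − 169)² / 169 = 0.0533
  white: (86 − 84.5)² / 84.5 = 0.0266
χ² = 0.0266 + 0.0533 + 0.0266 = 0.1065 ≈ 0.107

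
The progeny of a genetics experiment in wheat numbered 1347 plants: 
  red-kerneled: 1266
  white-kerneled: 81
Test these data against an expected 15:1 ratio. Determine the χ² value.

The 15:1 ratio has 16 parts, so with N = 1347 the expected counts are:
  red-kerneled: 1347 × 15/16 = 1262.8125
  white-kerneled: 1347 × 1/16 = 84.1875
χ² = Σ (O − E)² / E
  red-kerneled: (1266 − 1262.8125)² / 1262.8125 = 0.0080
  white-kerneled: (81 − 84.1875)² / 84.1875 = 0.1207
χ² = 0.0080 + 0.1207 = 0.1287 ≈ 0.129

0.129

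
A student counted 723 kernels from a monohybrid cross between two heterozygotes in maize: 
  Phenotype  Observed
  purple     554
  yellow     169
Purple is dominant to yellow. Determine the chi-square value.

For a monohybrid cross between heterozygotes with complete dominance, the expected phenotypic ratio is 3:1.
The 3:1 ratio has 4 parts, so with N = 723 the expected counts are:
  purple: 723 × 3/4 = 542.25
  yellow: 723 × 1/4 = 180.75
χ² = Σ (O − E)² / E
  purple: (554 − 542.25)² / 542.25 = 0.2546
  yellow: (169 − 180.75)² / 180.75 = 0.7638
χ² = 0.2546 + 0.7638 = 1.0184 ≈ 1.018

1.018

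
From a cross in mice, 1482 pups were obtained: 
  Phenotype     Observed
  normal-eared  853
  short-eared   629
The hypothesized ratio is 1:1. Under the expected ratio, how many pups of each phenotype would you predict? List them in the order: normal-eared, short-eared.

741, 741

The 1:1 ratio has 2 parts, so with N = 1482 the expected counts are:
  normal-eared: 1482 × 1/2 = 741
  short-eared: 1482 × 1/2 = 741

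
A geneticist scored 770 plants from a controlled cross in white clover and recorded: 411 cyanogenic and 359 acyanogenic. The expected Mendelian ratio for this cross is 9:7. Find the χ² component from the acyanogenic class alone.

Total ratio parts = 16. Expected numbers out of 770:
  cyanogenic: 770 × 9/16 = 433.125
  acyanogenic: 770 × 7/16 = 336.875
Contribution of acyanogenic: (359 − 336.875)² / 336.875 = 1.4531

1.453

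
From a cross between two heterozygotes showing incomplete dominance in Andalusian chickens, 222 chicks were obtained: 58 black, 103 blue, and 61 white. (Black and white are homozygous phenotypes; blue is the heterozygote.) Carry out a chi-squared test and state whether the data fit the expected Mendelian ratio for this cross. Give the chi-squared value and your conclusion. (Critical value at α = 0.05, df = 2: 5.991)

1.234; consistent

With incomplete dominance, a heterozygote × heterozygote cross gives a 1:2:1 phenotypic ratio.
Total ratio parts = 4. Expected numbers out of 222:
  black: 222 × 1/4 = 55.5
  blue: 222 × 2/4 = 111
  white: 222 × 1/4 = 55.5
χ² = Σ (O − E)² / E
  black: (58 − 55.5)² / 55.5 = 0.1126
  blue: (103 − 111)² / 111 = 0.5766
  white: (61 − 55.5)² / 55.5 = 0.5450
χ² = 0.1126 + 0.5766 + 0.5450 = 1.2342 ≈ 1.234
Degrees of freedom = 3 − 1 = 2; critical value at α = 0.05 is 5.991.
Since 1.234 < 5.991, we fail to reject the null hypothesis — the data are consistent with the 1:2:1 ratio.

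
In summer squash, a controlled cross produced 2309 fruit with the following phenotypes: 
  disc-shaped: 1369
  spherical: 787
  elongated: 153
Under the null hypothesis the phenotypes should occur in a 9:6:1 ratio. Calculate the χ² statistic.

11.501

Expected counts for N = 2309 under a 9:6:1 ratio (total parts = 16):
  disc-shaped: 2309 × 9/16 = 1298.8125
  spherical: 2309 × 6/16 = 865.875
  elongated: 2309 × 1/16 = 144.3125
χ² = Σ (O − E)² / E
  disc-shaped: (1369 − 1298.8125)² / 1298.8125 = 3.7929
  spherical: (787 − 865.875)² / 865.875 = 7.1849
  elongated: (153 − 144.3125)² / 144.3125 = 0.5230
χ² = 3.7929 + 7.1849 + 0.5230 = 11.5008 ≈ 11.501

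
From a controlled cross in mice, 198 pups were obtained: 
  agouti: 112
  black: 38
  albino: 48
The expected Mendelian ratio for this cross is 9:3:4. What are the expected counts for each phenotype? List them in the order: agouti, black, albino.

111.375, 37.125, 49.5

Expected counts for N = 198 under a 9:3:4 ratio (total parts = 16):
  agouti: 198 × 9/16 = 111.375
  black: 198 × 3/16 = 37.125
  albino: 198 × 4/16 = 49.5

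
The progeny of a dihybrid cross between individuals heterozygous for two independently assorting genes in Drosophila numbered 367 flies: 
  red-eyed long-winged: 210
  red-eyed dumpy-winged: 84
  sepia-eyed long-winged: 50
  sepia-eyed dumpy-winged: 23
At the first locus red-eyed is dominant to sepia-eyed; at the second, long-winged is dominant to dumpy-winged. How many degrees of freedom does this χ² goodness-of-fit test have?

A dihybrid F₂ with independent assortment and complete dominance at both loci gives a 9:3:3:1 phenotypic ratio.
A goodness-of-fit test with 4 phenotype classes has df = 4 − 1 = 3.

3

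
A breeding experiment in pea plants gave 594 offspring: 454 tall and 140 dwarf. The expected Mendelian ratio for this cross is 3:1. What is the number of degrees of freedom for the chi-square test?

A goodness-of-fit test with 2 phenotype classes has df = 2 − 1 = 1.

1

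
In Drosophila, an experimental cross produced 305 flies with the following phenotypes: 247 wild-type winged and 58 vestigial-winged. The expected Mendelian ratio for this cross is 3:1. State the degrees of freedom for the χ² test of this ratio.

1

A goodness-of-fit test with 2 phenotype classes has df = 2 − 1 = 1.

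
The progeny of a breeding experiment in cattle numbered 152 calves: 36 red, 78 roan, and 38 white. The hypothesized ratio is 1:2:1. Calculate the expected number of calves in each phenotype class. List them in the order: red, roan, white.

38, 76, 38

Total ratio parts = 4. Expected numbers out of 152:
  red: 152 × 1/4 = 38
  roan: 152 × 2/4 = 76
  white: 152 × 1/4 = 38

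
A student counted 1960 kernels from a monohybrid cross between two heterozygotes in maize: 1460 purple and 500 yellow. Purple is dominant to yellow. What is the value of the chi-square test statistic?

0.272

For a monohybrid cross between heterozygotes with complete dominance, the expected phenotypic ratio is 3:1.
Expected counts for N = 1960 under a 3:1 ratio (total parts = 4):
  purple: 1960 × 3/4 = 1470
  yellow: 1960 × 1/4 = 490
χ² = Σ (O − E)² / E
  purple: (1460 − 1470)² / 1470 = 0.0680
  yellow: (500 − 490)² / 490 = 0.2041
χ² = 0.0680 + 0.2041 = 0.2721 ≈ 0.272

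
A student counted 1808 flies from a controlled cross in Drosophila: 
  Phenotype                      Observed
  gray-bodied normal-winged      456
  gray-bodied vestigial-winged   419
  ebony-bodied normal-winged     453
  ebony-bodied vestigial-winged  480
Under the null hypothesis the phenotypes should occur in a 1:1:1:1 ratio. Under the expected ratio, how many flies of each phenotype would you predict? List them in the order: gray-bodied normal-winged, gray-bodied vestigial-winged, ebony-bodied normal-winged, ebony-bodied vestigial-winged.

452, 452, 452, 452

Expected counts for N = 1808 under a 1:1:1:1 ratio (total parts = 4):
  gray-bodied normal-winged: 1808 × 1/4 = 452
  gray-bodied vestigial-winged: 1808 × 1/4 = 452
  ebony-bodied normal-winged: 1808 × 1/4 = 452
  ebony-bodied vestigial-winged: 1808 × 1/4 = 452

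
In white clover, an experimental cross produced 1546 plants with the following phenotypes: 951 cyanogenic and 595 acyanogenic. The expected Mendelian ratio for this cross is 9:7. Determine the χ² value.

Total ratio parts = 16. Expected numbers out of 1546:
  cyanogenic: 1546 × 9/16 = 869.625
  acyanogenic: 1546 × 7/16 = 676.375
χ² = Σ (O − E)² / E
  cyanogenic: (951 − 869.625)² / 869.625 = 7.6147
  acyanogenic: (595 − 676.375)² / 676.375 = 9.7903
χ² = 7.6147 + 9.7903 = 17.405

17.405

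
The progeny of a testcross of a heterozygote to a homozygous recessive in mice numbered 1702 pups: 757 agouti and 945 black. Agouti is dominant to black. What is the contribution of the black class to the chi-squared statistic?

10.383

A testcross of a heterozygote (Aa × aa) gives a 1:1 phenotypic ratio.
The 1:1 ratio has 2 parts, so with N = 1702 the expected counts are:
  agouti: 1702 × 1/2 = 851
  black: 1702 × 1/2 = 851
Contribution of black: (945 − 851)² / 851 = 10.3831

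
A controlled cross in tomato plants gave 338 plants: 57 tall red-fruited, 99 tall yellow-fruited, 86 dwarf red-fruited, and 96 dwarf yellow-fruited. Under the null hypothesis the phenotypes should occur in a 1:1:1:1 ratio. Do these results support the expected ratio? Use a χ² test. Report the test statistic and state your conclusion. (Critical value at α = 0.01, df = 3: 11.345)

Total ratio parts = 4. Expected numbers out of 338:
  tall red-fruited: 338 × 1/4 = 84.5
  tall yellow-fruited: 338 × 1/4 = 84.5
  dwarf red-fruited: 338 × 1/4 = 84.5
  dwarf yellow-fruited: 338 × 1/4 = 84.5
χ² = Σ (O − E)² / E
  tall red-fruited: (57 − 84.5)² / 84.5 = 8.9497
  tall yellow-fruited: (99 − 84.5)² / 84.5 = 2.4882
  dwarf red-fruited: (86 − 84.5)² / 84.5 = 0.0266
  dwarf yellow-fruited: (96 − 84.5)² / 84.5 = 1.5651
χ² = 8.9497 + 2.4882 + 0.0266 + 1.5651 = 13.0296 ≈ 13.030
Degrees of freedom = 4 − 1 = 3; critical value at α = 0.01 is 11.345.
Since 13.030 > 11.345, we reject the null hypothesis — the data do not fit the 1:1:1:1 ratio.

13.030; not consistent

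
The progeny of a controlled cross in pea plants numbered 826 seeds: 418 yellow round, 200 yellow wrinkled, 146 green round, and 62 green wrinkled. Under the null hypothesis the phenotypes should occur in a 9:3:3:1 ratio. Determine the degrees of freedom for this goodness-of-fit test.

3

A goodness-of-fit test with 4 phenotype classes has df = 4 − 1 = 3.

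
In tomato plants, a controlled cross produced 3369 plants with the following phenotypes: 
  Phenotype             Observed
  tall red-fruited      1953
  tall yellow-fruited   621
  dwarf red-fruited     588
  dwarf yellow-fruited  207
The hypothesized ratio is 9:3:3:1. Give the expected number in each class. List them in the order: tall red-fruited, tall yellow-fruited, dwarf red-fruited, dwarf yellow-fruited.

1895.0625, 631.6875, 631.6875, 210.5625

The 9:3:3:1 ratio has 16 parts, so with N = 3369 the expected counts are:
  tall red-fruited: 3369 × 9/16 = 1895.0625
  tall yellow-fruited: 3369 × 3/16 = 631.6875
  dwarf red-fruited: 3369 × 3/16 = 631.6875
  dwarf yellow-fruited: 3369 × 1/16 = 210.5625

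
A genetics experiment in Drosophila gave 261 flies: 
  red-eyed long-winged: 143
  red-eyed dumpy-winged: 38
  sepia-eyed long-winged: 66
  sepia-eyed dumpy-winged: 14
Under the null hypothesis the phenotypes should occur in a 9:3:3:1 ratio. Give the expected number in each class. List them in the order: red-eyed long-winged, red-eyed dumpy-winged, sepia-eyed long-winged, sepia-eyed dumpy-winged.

Expected counts for N = 261 under a 9:3:3:1 ratio (total parts = 16):
  red-eyed long-winged: 261 × 9/16 = 146.8125
  red-eyed dumpy-winged: 261 × 3/16 = 48.9375
  sepia-eyed long-winged: 261 × 3/16 = 48.9375
  sepia-eyed dumpy-winged: 261 × 1/16 = 16.3125

146.8125, 48.9375, 48.9375, 16.3125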